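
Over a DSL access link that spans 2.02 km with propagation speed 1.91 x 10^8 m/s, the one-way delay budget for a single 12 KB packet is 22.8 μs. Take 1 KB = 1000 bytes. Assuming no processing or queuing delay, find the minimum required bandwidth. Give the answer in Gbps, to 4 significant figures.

L = 96000 bits.
Propagation delay = 2020 / 191000000 = 10.5759 μs.
Transmission budget = 22.8 − 10.5759 = 12.2241 μs.
R ≥ L / t_tx = 96000 bits / 1.22241e-05 s = 7.853 Gbps.

7.853 Gbps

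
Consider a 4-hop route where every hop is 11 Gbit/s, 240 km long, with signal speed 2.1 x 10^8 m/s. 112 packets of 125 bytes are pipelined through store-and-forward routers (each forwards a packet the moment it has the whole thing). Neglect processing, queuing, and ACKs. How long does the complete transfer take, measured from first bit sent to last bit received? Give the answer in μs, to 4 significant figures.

Per-hop transmission t_tx = L/R = 1000/11000000000 = 0.0909091 μs.
Per-hop propagation t_prop = 240000/210000000 = 1142.86 μs.
Pipeline fill: first packet needs 4·t_tx to clear all hops; remaining 111 packets each add one t_tx.
Total = (4+112-1)·t_tx + 4·t_prop = 115·0.0909091 + 4·1142.86 = 4582 μs.

4582 μs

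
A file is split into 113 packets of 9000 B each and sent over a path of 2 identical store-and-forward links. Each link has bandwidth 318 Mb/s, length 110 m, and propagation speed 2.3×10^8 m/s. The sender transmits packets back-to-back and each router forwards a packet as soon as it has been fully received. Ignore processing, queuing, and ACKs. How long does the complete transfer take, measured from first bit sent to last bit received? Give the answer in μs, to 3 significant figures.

Per-hop transmission t_tx = L/R = 72000/318000000 = 226.415 μs.
Per-hop propagation t_prop = 110/2.3e+08 = 0.478261 μs.
Pipeline fill: first packet needs 2·t_tx to clear all hops; remaining 112 packets each add one t_tx.
Total = (2+113-1)·t_tx + 2·t_prop = 114·226.415 + 2·0.478261 = 25800 μs.

25800 μs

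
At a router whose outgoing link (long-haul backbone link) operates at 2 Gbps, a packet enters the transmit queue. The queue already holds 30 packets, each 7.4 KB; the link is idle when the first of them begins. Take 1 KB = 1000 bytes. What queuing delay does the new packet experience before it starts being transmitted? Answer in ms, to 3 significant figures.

Each queued packet: L/R = 59200/2000000000 = 0.0296 ms.
30 queued → 0.888 ms.
Queuing delay = 0.888 ms.

0.888 ms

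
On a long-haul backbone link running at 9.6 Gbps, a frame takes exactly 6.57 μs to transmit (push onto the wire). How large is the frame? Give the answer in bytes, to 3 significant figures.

7880 bytes

L = R × t_tx = 9600000000 b/s × 6.57e-06 s = 63072 bits.
In bytes: 63072 / 8 = 7880 bytes.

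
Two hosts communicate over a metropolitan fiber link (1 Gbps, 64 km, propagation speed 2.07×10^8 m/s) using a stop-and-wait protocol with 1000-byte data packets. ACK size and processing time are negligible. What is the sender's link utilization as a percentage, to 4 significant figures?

t_tx = L/R = 8000/1000000000 = 8e-06 s.
t_prop = 64000/2.07e+08 = 0.000309179 s; RTT = 0.000618357 s.
Cycle = t_tx + RTT = 0.000626357 s.
Utilization = t_tx / cycle = 8e-06/0.000626357 = 1.277 %.

1.277 %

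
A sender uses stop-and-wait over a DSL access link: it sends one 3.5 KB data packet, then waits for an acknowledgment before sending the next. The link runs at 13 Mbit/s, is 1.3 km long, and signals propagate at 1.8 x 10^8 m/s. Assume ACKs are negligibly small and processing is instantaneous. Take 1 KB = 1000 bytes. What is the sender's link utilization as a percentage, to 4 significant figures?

t_tx = L/R = 28000/13000000 = 0.00215385 s.
t_prop = 1300/180000000 = 7.22222e-06 s; RTT = 1.44444e-05 s.
Cycle = t_tx + RTT = 0.00216829 s.
Utilization = t_tx / cycle = 0.00215385/0.00216829 = 99.33 %.

99.33 %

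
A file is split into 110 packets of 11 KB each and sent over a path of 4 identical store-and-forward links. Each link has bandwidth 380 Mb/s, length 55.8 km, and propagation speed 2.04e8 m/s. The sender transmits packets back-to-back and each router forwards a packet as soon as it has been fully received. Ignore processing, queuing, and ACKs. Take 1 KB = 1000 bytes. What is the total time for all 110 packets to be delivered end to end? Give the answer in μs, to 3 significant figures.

Per-hop transmission t_tx = L/R = 88000/380000000 = 231.579 μs.
Per-hop propagation t_prop = 55800/204000000 = 273.529 μs.
Pipeline fill: first packet needs 4·t_tx to clear all hops; remaining 109 packets each add one t_tx.
Total = (4+110-1)·t_tx + 4·t_prop = 113·231.579 + 4·273.529 = 27300 μs.

27300 μs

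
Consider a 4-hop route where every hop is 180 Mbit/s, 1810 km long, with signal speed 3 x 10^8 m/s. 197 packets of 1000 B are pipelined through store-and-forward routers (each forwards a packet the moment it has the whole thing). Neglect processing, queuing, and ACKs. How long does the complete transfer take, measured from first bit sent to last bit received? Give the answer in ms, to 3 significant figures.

Per-hop transmission t_tx = L/R = 8000/180000000 = 0.0444444 ms.
Per-hop propagation t_prop = 1810000/300000000 = 6.03333 ms.
Pipeline fill: first packet needs 4·t_tx to clear all hops; remaining 196 packets each add one t_tx.
Total = (4+197-1)·t_tx + 4·t_prop = 200·0.0444444 + 4·6.03333 = 33.0 ms.

33.0 ms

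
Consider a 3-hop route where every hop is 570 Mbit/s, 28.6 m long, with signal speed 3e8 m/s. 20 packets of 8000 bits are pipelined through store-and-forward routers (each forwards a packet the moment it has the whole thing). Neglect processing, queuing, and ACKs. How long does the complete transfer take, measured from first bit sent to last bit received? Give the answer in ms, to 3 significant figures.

0.309 ms

Per-hop transmission t_tx = L/R = 8000/570000000 = 0.0140351 ms.
Per-hop propagation t_prop = 28.6/300000000 = 9.53333e-05 ms.
Pipeline fill: first packet needs 3·t_tx to clear all hops; remaining 19 packets each add one t_tx.
Total = (3+20-1)·t_tx + 3·t_prop = 22·0.0140351 + 3·9.53333e-05 = 0.309 ms.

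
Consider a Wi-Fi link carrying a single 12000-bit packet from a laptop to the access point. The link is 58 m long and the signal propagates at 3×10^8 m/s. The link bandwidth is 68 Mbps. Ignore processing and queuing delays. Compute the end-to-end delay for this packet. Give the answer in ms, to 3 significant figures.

Transmission delay = L/R = 12000 / 68000000 = 0.176471 ms.
Propagation delay = d/s = 58 m / 300000000 m/s = 0.000193333 ms.
Total = 0.177 ms.

0.177 ms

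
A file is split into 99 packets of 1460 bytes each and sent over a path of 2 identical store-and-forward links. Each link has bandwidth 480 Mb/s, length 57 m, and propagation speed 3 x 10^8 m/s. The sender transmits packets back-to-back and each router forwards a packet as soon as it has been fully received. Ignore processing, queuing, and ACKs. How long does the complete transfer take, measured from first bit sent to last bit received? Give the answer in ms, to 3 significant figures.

Per-hop transmission t_tx = L/R = 11680/480000000 = 0.0243333 ms.
Per-hop propagation t_prop = 57/300000000 = 0.00019 ms.
Pipeline fill: first packet needs 2·t_tx to clear all hops; remaining 98 packets each add one t_tx.
Total = (2+99-1)·t_tx + 2·t_prop = 100·0.0243333 + 2·0.00019 = 2.43 ms.

2.43 ms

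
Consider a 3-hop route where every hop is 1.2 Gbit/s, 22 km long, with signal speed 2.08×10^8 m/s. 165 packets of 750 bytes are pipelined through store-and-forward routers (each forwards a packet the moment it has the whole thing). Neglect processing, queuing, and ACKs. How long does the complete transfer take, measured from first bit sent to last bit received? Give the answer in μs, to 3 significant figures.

1150 μs

Per-hop transmission t_tx = L/R = 6000/1200000000 = 5 μs.
Per-hop propagation t_prop = 22000/208000000 = 105.769 μs.
Pipeline fill: first packet needs 3·t_tx to clear all hops; remaining 164 packets each add one t_tx.
Total = (3+165-1)·t_tx + 3·t_prop = 167·5 + 3·105.769 = 1150 μs.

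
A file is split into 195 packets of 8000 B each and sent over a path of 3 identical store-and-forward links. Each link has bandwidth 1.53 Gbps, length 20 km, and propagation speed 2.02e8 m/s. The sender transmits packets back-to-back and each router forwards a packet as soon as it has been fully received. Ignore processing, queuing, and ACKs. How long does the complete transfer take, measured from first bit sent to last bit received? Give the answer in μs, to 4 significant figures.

8538 μs

Per-hop transmission t_tx = L/R = 64000/1530000000 = 41.8301 μs.
Per-hop propagation t_prop = 20000/202000000 = 99.0099 μs.
Pipeline fill: first packet needs 3·t_tx to clear all hops; remaining 194 packets each add one t_tx.
Total = (3+195-1)·t_tx + 3·t_prop = 197·41.8301 + 3·99.0099 = 8538 μs.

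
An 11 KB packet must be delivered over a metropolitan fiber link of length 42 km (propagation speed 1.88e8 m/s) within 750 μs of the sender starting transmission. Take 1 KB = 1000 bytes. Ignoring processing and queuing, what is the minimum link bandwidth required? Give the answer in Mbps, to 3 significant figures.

L = 88000 bits.
Propagation delay = 42000 / 188000000 = 223.404 μs.
Transmission budget = 750 − 223.404 = 526.596 μs.
R ≥ L / t_tx = 88000 bits / 0.000526596 s = 167 Mbps.

167 Mbps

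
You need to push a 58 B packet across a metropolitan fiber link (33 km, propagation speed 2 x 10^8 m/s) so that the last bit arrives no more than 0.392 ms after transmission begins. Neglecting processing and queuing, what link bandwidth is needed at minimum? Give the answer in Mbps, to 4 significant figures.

L = 464 bits.
Propagation delay = 33000 / 200000000 = 0.165 ms.
Transmission budget = 0.392 − 0.165 = 0.227 ms.
R ≥ L / t_tx = 464 bits / 0.000227 s = 2.044 Mbps.

2.044 Mbps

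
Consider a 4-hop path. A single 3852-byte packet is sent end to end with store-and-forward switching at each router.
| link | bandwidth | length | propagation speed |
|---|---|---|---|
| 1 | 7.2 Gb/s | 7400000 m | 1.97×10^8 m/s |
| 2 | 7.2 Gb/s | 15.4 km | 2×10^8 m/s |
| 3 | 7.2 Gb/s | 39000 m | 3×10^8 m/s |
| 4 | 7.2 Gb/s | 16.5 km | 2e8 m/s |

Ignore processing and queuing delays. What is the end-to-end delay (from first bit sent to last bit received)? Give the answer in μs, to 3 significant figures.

L = 3852 × 8 = 30816 bits.
Transmission delay per hop = L/R = 30816/7200000000 = 4.28 μs; 4 hops → 17.12 μs.
Propagation delays (d/s per hop): 37563.5, 77, 130, 82.5 μs; sum = 37853 μs.
End-to-end = 37900 μs.

37900 μs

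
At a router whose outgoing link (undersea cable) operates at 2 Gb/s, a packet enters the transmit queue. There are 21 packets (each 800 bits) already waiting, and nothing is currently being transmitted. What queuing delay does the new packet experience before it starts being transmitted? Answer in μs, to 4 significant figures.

8.400 μs

Each queued packet: L/R = 800/2000000000 = 0.4 μs.
21 queued → 8.4 μs.
Queuing delay = 8.400 μs.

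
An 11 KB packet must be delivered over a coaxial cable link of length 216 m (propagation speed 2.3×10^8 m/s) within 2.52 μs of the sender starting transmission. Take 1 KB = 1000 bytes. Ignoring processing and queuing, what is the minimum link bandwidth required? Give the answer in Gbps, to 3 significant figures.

55.7 Gbps

L = 88000 bits.
Propagation delay = 216 / 2.3e+08 = 0.93913 μs.
Transmission budget = 2.52 − 0.93913 = 1.58087 μs.
R ≥ L / t_tx = 88000 bits / 1.58087e-06 s = 55.7 Gbps.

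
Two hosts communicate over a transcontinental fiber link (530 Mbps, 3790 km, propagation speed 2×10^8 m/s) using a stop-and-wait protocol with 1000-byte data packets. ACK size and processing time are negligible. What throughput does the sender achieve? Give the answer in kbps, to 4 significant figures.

211.0 kbps

t_tx = L/R = 8000/530000000 = 1.50943e-05 s.
t_prop = 3790000/200000000 = 0.01895 s; RTT = 0.0379 s.
Cycle = t_tx + RTT = 0.0379151 s.
Throughput = L / cycle = 8000 / 0.0379151 = 211.0 kbps.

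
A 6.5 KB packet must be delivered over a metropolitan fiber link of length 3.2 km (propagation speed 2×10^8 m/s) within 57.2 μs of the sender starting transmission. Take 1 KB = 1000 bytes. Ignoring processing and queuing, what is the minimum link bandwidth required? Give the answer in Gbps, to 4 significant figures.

1.262 Gbps

L = 52000 bits.
Propagation delay = 3200 / 200000000 = 16 μs.
Transmission budget = 57.2 − 16 = 41.2 μs.
R ≥ L / t_tx = 52000 bits / 4.12e-05 s = 1.262 Gbps.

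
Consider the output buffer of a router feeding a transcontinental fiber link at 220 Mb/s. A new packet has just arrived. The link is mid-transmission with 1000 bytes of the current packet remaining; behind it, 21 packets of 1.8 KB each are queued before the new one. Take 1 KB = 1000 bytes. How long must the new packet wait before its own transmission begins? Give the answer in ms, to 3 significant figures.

1.41 ms

Each queued packet: L/R = 14400/220000000 = 0.0654545 ms.
21 queued → 1.37455 ms.
Plus remaining 8000 bits of current packet: 0.0363636 ms.
Queuing delay = 1.41 ms.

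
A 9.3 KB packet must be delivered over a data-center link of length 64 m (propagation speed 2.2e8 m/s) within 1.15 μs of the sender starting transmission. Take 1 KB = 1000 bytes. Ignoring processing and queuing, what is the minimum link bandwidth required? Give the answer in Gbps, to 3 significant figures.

86.6 Gbps

L = 74400 bits.
Propagation delay = 64 / 2.2e+08 = 0.290909 μs.
Transmission budget = 1.15 − 0.290909 = 0.859091 μs.
R ≥ L / t_tx = 74400 bits / 8.59091e-07 s = 86.6 Gbps.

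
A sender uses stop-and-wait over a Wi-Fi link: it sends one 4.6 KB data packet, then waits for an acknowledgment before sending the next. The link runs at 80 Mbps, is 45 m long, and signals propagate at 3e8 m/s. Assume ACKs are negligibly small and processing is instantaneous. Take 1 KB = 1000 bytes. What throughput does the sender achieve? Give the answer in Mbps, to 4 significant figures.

79.95 Mbps

t_tx = L/R = 36800/80000000 = 0.00046 s.
t_prop = 45/300000000 = 1.5e-07 s; RTT = 3e-07 s.
Cycle = t_tx + RTT = 0.0004603 s.
Throughput = L / cycle = 36800 / 0.0004603 = 79.95 Mbps.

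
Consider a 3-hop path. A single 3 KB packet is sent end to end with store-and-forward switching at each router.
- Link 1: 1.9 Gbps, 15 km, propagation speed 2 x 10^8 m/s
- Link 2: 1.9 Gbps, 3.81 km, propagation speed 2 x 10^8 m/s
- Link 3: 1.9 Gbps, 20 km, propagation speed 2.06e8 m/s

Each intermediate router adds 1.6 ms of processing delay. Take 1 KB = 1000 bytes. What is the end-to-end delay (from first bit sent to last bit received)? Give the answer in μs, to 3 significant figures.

3430 μs

L = 24000 bits.
Transmission delay per hop = L/R = 24000/1900000000 = 12.6316 μs; 3 hops → 37.8947 μs.
Propagation delays (d/s per hop): 75, 19.05, 97.0874 μs; sum = 191.137 μs.
Processing at 2 router(s): 2 × 1.6 ms = 3200 μs.
End-to-end = 3430 μs.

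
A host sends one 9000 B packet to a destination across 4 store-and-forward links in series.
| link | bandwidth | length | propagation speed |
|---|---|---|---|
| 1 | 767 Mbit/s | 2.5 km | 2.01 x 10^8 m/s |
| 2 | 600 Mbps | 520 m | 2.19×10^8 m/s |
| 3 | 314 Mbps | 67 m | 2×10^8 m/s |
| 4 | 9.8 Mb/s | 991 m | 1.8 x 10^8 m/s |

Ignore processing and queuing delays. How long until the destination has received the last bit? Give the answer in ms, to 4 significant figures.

L = 9000 × 8 = 72000 bits.
Transmission delays (L/R per hop): 0.0938722, 0.12, 0.229299, 7.34694 ms; sum = 7.79011 ms.
Propagation delays (d/s per hop): 0.0124378, 0.00237443, 0.000335, 0.00550556 ms; sum = 0.0206528 ms.
End-to-end = 7.811 ms.

7.811 ms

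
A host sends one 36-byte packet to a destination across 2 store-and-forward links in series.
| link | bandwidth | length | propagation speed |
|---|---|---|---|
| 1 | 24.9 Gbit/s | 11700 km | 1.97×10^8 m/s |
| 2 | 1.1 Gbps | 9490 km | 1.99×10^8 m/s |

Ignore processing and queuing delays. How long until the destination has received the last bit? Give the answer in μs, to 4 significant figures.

107100 μs

L = 36 × 8 = 288 bits.
Transmission delays (L/R per hop): 0.0115663, 0.261818 μs; sum = 0.273384 μs.
Propagation delays (d/s per hop): 59390.9, 47688.4 μs; sum = 107079 μs.
End-to-end = 107100 μs.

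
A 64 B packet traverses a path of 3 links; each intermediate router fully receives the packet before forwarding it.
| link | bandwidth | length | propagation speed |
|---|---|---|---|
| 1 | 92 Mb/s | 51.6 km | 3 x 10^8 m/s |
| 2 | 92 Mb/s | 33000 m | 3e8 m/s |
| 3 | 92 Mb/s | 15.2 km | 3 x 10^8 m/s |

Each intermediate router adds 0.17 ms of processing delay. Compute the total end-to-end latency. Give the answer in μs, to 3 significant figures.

689 μs

L = 64 × 8 = 512 bits.
Transmission delay per hop = L/R = 512/92000000 = 5.56522 μs; 3 hops → 16.6957 μs.
Propagation delays (d/s per hop): 172, 110, 50.6667 μs; sum = 332.667 μs.
Processing at 2 router(s): 2 × 0.17 ms = 340 μs.
End-to-end = 689 μs.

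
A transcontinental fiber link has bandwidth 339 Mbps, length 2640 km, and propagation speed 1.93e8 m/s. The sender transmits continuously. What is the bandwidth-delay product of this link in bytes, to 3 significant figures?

Propagation delay = 2640000 / 193000000 = 0.0136788 s.
BDP = R × t_prop = 339000000 × 0.0136788 = 4637100 bits.
In bytes: 4637100/8 = 580000 bytes.

580000 bytes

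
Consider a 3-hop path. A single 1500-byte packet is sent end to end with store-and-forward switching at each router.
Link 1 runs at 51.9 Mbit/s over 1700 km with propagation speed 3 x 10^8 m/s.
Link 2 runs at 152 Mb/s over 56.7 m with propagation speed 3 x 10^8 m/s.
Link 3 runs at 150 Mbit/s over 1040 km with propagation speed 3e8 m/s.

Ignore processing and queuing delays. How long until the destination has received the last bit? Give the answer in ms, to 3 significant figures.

L = 1500 × 8 = 12000 bits.
Transmission delays (L/R per hop): 0.231214, 0.0789474, 0.08 ms; sum = 0.390161 ms.
Propagation delays (d/s per hop): 5.66667, 0.000189, 3.46667 ms; sum = 9.13352 ms.
End-to-end = 9.52 ms.

9.52 ms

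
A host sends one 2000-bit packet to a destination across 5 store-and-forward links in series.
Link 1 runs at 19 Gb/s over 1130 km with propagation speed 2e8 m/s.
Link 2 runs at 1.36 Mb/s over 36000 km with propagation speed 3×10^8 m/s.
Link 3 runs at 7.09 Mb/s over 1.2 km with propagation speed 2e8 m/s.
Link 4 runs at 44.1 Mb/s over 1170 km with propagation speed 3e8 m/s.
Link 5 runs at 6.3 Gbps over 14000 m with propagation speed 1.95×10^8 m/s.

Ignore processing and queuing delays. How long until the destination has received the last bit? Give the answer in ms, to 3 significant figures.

Transmission delays (L/R per hop): 0.000105263, 1.47059, 0.282087, 0.0453515, 0.00031746 ms; sum = 1.79845 ms.
Propagation delays (d/s per hop): 5.65, 120, 0.006, 3.9, 0.0717949 ms; sum = 129.628 ms.
End-to-end = 131 ms.

131 ms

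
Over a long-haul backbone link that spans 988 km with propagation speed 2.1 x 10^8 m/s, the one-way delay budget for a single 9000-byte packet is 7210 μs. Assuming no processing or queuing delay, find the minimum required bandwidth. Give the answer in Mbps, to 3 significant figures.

28.7 Mbps

L = 72000 bits.
Propagation delay = 988000 / 210000000 = 4704.76 μs.
Transmission budget = 7210 − 4704.76 = 2505.24 μs.
R ≥ L / t_tx = 72000 bits / 0.00250524 s = 28.7 Mbps.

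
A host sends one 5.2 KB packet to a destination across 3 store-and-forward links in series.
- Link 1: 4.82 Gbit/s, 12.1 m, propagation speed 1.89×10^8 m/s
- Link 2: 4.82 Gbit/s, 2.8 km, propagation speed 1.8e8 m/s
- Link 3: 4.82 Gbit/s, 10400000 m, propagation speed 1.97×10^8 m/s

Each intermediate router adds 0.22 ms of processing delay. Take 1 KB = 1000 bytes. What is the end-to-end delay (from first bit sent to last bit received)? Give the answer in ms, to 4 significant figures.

53.27 ms

L = 41600 bits.
Transmission delay per hop = L/R = 41600/4820000000 = 0.00863071 ms; 3 hops → 0.0258921 ms.
Propagation delays (d/s per hop): 6.40212e-05, 0.0155556, 52.7919 ms; sum = 52.8075 ms.
Processing at 2 router(s): 2 × 0.22 ms = 0.44 ms.
End-to-end = 53.27 ms.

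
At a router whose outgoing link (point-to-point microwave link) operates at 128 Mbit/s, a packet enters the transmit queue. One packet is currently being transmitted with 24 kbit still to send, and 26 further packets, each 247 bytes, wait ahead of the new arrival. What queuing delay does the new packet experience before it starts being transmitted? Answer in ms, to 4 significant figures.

Each queued packet: L/R = 1976/128000000 = 0.0154375 ms.
26 queued → 0.401375 ms.
Plus remaining 24000 bits of current packet: 0.1875 ms.
Queuing delay = 0.5889 ms.

0.5889 ms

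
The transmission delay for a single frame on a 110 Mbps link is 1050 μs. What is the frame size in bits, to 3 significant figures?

116000 bits

L = R × t_tx = 110000000 b/s × 0.00105 s = 115500 bits.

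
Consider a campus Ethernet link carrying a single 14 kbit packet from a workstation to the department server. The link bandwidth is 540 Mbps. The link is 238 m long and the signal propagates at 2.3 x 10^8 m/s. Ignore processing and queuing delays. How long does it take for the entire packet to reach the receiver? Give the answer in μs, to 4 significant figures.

26.96 μs

L = 14000 bits.
Transmission delay = L/R = 14000 / 540000000 = 25.9259 μs.
Propagation delay = d/s = 238 m / 2.3e+08 m/s = 1.03478 μs.
Total = 26.96 μs.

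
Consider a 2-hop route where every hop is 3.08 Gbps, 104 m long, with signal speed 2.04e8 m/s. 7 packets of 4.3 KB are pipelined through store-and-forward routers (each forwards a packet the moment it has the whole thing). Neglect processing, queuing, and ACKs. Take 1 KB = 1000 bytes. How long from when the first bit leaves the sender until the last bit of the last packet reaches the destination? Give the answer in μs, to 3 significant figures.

90.4 μs

Per-hop transmission t_tx = L/R = 34400/3080000000 = 11.1688 μs.
Per-hop propagation t_prop = 104/204000000 = 0.509804 μs.
Pipeline fill: first packet needs 2·t_tx to clear all hops; remaining 6 packets each add one t_tx.
Total = (2+7-1)·t_tx + 2·t_prop = 8·11.1688 + 2·0.509804 = 90.4 μs.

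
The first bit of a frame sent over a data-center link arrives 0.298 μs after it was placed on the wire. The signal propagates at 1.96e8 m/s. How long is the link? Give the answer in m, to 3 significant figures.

58.4 m

d = s × t_prop = 196000000 × 2.98e-07 = 58.4 m.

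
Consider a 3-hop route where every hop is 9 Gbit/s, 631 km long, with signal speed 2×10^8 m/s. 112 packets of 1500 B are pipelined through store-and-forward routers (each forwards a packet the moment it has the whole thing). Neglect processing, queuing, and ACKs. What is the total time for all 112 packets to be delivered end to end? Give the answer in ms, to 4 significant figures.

9.617 ms

Per-hop transmission t_tx = L/R = 12000/9000000000 = 0.00133333 ms.
Per-hop propagation t_prop = 631000/200000000 = 3.155 ms.
Pipeline fill: first packet needs 3·t_tx to clear all hops; remaining 111 packets each add one t_tx.
Total = (3+112-1)·t_tx + 3·t_prop = 114·0.00133333 + 3·3.155 = 9.617 ms.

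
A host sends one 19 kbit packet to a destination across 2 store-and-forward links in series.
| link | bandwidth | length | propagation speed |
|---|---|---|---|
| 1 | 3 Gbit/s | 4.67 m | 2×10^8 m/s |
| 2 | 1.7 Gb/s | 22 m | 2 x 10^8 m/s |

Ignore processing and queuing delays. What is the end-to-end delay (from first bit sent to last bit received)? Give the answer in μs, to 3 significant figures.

17.6 μs

L = 19000 bits.
Transmission delays (L/R per hop): 6.33333, 11.1765 μs; sum = 17.5098 μs.
Propagation delays (d/s per hop): 0.02335, 0.11 μs; sum = 0.13335 μs.
End-to-end = 17.6 μs.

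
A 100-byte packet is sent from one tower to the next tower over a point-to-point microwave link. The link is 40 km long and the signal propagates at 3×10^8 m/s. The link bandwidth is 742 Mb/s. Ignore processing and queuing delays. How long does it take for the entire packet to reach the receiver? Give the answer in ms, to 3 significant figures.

L = 100 × 8 = 800 bits.
Transmission delay = L/R = 800 / 742000000 = 0.00107817 ms.
Propagation delay = d/s = 40000 m / 300000000 m/s = 0.133333 ms.
Total = 0.134 ms.

0.134 ms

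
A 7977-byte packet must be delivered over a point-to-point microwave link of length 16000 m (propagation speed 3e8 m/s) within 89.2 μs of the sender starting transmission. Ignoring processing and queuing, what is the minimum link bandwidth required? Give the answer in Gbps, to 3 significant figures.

L = 63816 bits.
Propagation delay = 16000 / 300000000 = 53.3333 μs.
Transmission budget = 89.2 − 53.3333 = 35.8667 μs.
R ≥ L / t_tx = 63816 bits / 3.58667e-05 s = 1.78 Gbps.

1.78 Gbps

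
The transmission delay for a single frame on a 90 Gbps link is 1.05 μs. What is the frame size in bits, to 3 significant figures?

94500 bits

L = R × t_tx = 90000000000 b/s × 1.05e-06 s = 94500 bits.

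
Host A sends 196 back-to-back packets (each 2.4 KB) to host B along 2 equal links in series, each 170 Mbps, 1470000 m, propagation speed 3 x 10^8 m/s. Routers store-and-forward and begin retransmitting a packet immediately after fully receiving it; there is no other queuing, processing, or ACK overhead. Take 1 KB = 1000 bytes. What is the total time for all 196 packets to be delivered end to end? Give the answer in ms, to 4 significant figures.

Per-hop transmission t_tx = L/R = 19200/170000000 = 0.112941 ms.
Per-hop propagation t_prop = 1470000/300000000 = 4.9 ms.
Pipeline fill: first packet needs 2·t_tx to clear all hops; remaining 195 packets each add one t_tx.
Total = (2+196-1)·t_tx + 2·t_prop = 197·0.112941 + 2·4.9 = 32.05 ms.

32.05 ms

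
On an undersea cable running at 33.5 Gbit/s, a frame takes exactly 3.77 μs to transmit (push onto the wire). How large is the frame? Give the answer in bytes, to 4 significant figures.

15790 bytes

L = R × t_tx = 33500000000 b/s × 3.77e-06 s = 126295 bits.
In bytes: 126295 / 8 = 15790 bytes.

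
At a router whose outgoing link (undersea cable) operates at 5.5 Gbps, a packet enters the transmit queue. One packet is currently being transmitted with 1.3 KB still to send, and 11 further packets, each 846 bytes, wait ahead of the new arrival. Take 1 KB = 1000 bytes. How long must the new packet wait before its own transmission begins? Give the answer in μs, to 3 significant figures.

Each queued packet: L/R = 6768/5500000000 = 1.23055 μs.
11 queued → 13.536 μs.
Plus remaining 10400 bits of current packet: 1.89091 μs.
Queuing delay = 15.4 μs.

15.4 μs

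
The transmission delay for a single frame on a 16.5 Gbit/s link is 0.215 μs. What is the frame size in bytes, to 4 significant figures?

443.4 bytes

L = R × t_tx = 16500000000 b/s × 2.15e-07 s = 3547.5 bits.
In bytes: 3547.5 / 8 = 443.4 bytes.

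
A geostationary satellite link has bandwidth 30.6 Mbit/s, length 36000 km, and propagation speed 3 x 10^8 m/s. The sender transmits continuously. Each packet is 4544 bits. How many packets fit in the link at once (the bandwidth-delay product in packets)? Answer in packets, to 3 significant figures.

Propagation delay = 36000000 / 300000000 = 0.12 s.
BDP = R × t_prop = 30600000 × 0.12 = 3672000 bits.
In packets of 4544 bits: 808 packets.

808 packets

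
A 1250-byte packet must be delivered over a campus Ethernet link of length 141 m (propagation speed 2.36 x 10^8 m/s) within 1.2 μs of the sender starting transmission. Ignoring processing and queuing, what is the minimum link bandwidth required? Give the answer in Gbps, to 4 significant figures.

16.60 Gbps

L = 10000 bits.
Propagation delay = 141 / 236000000 = 0.597458 μs.
Transmission budget = 1.2 − 0.597458 = 0.602542 μs.
R ≥ L / t_tx = 10000 bits / 6.02542e-07 s = 16.60 Gbps.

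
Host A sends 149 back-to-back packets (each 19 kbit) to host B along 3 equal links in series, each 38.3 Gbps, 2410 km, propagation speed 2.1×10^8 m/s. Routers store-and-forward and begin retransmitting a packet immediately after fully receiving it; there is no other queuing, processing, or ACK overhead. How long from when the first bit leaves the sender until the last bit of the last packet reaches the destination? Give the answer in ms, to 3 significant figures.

34.5 ms

Per-hop transmission t_tx = L/R = 19000/38300000000 = 0.000496084 ms.
Per-hop propagation t_prop = 2410000/210000000 = 11.4762 ms.
Pipeline fill: first packet needs 3·t_tx to clear all hops; remaining 148 packets each add one t_tx.
Total = (3+149-1)·t_tx + 3·t_prop = 151·0.000496084 + 3·11.4762 = 34.5 ms.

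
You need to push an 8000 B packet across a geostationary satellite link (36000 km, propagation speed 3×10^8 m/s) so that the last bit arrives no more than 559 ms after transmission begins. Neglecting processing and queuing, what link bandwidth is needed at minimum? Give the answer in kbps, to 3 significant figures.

L = 64000 bits.
Propagation delay = 36000000 / 300000000 = 120 ms.
Transmission budget = 559 − 120 = 439 ms.
R ≥ L / t_tx = 64000 bits / 0.439 s = 146 kbps.

146 kbps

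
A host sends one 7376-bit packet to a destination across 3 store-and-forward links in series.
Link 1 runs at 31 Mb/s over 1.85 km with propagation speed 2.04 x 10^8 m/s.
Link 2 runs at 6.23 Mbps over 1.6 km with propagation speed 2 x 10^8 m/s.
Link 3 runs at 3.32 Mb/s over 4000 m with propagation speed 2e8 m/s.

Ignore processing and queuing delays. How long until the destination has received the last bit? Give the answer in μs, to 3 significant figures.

3680 μs

Transmission delays (L/R per hop): 237.935, 1183.95, 2221.69 μs; sum = 3643.57 μs.
Propagation delays (d/s per hop): 9.06863, 8, 20 μs; sum = 37.0686 μs.
End-to-end = 3680 μs.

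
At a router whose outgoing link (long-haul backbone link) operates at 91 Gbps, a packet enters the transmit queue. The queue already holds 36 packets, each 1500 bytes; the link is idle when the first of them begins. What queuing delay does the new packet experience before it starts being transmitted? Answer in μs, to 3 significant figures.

Each queued packet: L/R = 12000/91000000000 = 0.131868 μs.
36 queued → 4.74725 μs.
Queuing delay = 4.75 μs.

4.75 μs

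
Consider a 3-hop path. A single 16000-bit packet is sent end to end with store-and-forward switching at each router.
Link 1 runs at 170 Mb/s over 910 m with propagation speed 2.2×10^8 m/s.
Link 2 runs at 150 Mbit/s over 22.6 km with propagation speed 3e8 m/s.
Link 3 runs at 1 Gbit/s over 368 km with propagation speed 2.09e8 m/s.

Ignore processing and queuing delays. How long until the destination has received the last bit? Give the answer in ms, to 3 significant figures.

2.06 ms

Transmission delays (L/R per hop): 0.0941176, 0.106667, 0.016 ms; sum = 0.216784 ms.
Propagation delays (d/s per hop): 0.00413636, 0.0753333, 1.76077 ms; sum = 1.84024 ms.
End-to-end = 2.06 ms.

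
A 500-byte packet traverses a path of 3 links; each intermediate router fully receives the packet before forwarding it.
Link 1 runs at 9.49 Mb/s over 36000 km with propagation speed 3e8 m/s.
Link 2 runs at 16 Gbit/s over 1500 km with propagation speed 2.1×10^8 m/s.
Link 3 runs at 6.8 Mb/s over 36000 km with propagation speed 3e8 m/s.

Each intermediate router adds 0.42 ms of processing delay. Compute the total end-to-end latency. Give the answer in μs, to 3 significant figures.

L = 500 × 8 = 4000 bits.
Transmission delays (L/R per hop): 421.496, 0.25, 588.235 μs; sum = 1009.98 μs.
Propagation delays (d/s per hop): 120000, 7142.86, 120000 μs; sum = 247143 μs.
Processing at 2 router(s): 2 × 0.42 ms = 840 μs.
End-to-end = 249000 μs.

249000 μs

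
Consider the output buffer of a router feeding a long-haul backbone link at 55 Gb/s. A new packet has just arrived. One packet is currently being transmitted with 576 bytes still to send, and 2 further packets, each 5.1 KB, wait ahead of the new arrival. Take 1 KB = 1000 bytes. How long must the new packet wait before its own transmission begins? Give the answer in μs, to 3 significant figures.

Each queued packet: L/R = 40800/55000000000 = 0.741818 μs.
2 queued → 1.48364 μs.
Plus remaining 4608 bits of current packet: 0.0837818 μs.
Queuing delay = 1.57 μs.

1.57 μs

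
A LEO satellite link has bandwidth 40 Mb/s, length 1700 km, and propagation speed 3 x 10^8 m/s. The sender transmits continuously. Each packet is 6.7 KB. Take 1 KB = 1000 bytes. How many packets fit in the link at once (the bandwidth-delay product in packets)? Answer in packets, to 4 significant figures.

4.229 packets

Propagation delay = 1700000 / 300000000 = 0.00566667 s.
BDP = R × t_prop = 40000000 × 0.00566667 = 226667 bits.
In packets of 53600 bits: 4.229 packets.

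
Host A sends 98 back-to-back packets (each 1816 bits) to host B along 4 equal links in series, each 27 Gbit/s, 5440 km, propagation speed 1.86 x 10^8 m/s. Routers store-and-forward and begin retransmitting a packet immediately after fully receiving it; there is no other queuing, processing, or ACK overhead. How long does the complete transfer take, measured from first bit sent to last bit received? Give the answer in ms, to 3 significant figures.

Per-hop transmission t_tx = L/R = 1816/27000000000 = 6.72593e-05 ms.
Per-hop propagation t_prop = 5440000/186000000 = 29.2473 ms.
Pipeline fill: first packet needs 4·t_tx to clear all hops; remaining 97 packets each add one t_tx.
Total = (4+98-1)·t_tx + 4·t_prop = 101·6.72593e-05 + 4·29.2473 = 117 ms.

117 ms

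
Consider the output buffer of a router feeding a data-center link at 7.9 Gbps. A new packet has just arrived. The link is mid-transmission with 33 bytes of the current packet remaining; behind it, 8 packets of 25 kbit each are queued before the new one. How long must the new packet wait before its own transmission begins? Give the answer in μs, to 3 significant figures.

Each queued packet: L/R = 25000/7900000000 = 3.16456 μs.
8 queued → 25.3165 μs.
Plus remaining 264 bits of current packet: 0.0334177 μs.
Queuing delay = 25.3 μs.

25.3 μs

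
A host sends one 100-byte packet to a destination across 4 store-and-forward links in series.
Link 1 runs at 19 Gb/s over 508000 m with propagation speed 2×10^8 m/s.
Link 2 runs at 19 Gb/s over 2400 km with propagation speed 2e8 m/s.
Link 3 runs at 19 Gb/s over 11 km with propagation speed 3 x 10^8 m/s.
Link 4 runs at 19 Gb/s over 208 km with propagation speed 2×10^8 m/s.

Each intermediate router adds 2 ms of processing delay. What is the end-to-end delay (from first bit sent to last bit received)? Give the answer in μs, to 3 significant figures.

L = 100 × 8 = 800 bits.
Transmission delay per hop = L/R = 800/19000000000 = 0.0421053 μs; 4 hops → 0.168421 μs.
Propagation delays (d/s per hop): 2540, 12000, 36.6667, 1040 μs; sum = 15616.7 μs.
Processing at 3 router(s): 3 × 2 ms = 6000 μs.
End-to-end = 21600 μs.

21600 μs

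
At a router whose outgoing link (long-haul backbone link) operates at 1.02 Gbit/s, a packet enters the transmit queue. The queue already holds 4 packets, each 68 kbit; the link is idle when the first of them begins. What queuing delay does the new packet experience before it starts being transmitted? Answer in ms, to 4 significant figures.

0.2667 ms

Each queued packet: L/R = 68000/1020000000 = 0.0666667 ms.
4 queued → 0.266667 ms.
Queuing delay = 0.2667 ms.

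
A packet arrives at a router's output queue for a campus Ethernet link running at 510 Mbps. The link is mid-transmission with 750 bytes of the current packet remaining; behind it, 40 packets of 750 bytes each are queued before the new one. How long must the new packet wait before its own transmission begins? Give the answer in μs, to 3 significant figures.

Each queued packet: L/R = 6000/510000000 = 11.7647 μs.
40 queued → 470.588 μs.
Plus remaining 6000 bits of current packet: 11.7647 μs.
Queuing delay = 482 μs.

482 μs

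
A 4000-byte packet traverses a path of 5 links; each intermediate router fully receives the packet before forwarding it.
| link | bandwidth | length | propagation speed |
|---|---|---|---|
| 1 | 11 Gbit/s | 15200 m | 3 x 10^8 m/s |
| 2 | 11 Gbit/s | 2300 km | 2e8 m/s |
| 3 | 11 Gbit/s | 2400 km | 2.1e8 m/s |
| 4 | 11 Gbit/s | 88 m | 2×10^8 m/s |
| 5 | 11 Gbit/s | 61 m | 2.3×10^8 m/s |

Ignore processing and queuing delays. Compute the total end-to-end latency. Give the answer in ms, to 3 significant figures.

23.0 ms

L = 4000 × 8 = 32000 bits.
Transmission delay per hop = L/R = 32000/11000000000 = 0.00290909 ms; 5 hops → 0.0145455 ms.
Propagation delays (d/s per hop): 0.0506667, 11.5, 11.4286, 0.00044, 0.000265217 ms; sum = 22.9799 ms.
End-to-end = 23.0 ms.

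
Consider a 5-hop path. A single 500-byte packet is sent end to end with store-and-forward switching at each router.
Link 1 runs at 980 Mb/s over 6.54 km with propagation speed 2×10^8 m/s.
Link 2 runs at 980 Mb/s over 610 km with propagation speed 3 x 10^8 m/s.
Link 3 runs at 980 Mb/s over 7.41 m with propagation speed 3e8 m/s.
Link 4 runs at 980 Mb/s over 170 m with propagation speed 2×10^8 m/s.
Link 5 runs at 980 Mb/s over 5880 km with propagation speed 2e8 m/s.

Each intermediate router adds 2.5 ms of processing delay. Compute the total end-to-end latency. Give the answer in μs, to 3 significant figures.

41500 μs

L = 500 × 8 = 4000 bits.
Transmission delay per hop = L/R = 4000/980000000 = 4.08163 μs; 5 hops → 20.4082 μs.
Propagation delays (d/s per hop): 32.7, 2033.33, 0.0247, 0.85, 29400 μs; sum = 31466.9 μs.
Processing at 4 router(s): 4 × 2.5 ms = 10000 μs.
End-to-end = 41500 μs.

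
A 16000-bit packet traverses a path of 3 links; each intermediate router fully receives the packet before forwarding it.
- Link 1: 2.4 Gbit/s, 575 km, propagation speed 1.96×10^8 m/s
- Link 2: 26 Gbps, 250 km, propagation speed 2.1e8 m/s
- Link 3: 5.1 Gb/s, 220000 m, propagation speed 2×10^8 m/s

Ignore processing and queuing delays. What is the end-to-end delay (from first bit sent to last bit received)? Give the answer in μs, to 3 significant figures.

5230 μs

Transmission delays (L/R per hop): 6.66667, 0.615385, 3.13725 μs; sum = 10.4193 μs.
Propagation delays (d/s per hop): 2933.67, 1190.48, 1100 μs; sum = 5224.15 μs.
End-to-end = 5230 μs.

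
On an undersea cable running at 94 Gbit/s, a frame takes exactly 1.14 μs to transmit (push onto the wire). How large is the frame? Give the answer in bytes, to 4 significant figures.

L = R × t_tx = 94000000000 b/s × 1.14e-06 s = 107160 bits.
In bytes: 107160 / 8 = 13400 bytes.

13400 bytes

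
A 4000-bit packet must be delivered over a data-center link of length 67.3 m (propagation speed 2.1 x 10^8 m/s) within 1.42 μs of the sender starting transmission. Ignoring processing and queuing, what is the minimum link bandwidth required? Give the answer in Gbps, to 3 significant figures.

3.64 Gbps

Propagation delay = 67.3 / 210000000 = 0.320476 μs.
Transmission budget = 1.42 − 0.320476 = 1.09952 μs.
R ≥ L / t_tx = 4000 bits / 1.09952e-06 s = 3.64 Gbps.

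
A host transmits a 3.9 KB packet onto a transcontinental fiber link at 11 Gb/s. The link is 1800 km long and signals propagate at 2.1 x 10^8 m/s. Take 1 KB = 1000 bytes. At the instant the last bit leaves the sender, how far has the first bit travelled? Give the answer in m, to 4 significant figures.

595.6 m

t_tx = L/R = 31200/11000000000 = 2.83636e-06 s.
Distance = s × t_tx = 210000000 × 2.83636e-06 = 595.6 m.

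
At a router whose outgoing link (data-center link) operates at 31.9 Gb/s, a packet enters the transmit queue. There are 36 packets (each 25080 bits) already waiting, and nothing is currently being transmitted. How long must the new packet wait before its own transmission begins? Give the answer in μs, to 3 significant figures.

28.3 μs

Each queued packet: L/R = 25080/31900000000 = 0.786207 μs.
36 queued → 28.3034 μs.
Queuing delay = 28.3 μs.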